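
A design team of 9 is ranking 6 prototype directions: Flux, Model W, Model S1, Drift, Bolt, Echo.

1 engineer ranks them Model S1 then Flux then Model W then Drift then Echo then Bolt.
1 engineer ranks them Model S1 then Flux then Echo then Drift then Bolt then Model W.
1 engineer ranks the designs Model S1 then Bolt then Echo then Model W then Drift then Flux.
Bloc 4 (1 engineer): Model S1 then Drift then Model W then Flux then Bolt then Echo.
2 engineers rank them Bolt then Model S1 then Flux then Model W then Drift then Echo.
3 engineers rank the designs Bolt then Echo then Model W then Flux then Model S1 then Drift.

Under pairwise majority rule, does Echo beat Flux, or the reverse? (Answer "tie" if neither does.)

Ballots ranking Echo above Flux: 1 + 3 = 4.
Ballots ranking Flux above Echo: 9 − 4 = 5.
Flux wins the head-to-head 5–4.

Flux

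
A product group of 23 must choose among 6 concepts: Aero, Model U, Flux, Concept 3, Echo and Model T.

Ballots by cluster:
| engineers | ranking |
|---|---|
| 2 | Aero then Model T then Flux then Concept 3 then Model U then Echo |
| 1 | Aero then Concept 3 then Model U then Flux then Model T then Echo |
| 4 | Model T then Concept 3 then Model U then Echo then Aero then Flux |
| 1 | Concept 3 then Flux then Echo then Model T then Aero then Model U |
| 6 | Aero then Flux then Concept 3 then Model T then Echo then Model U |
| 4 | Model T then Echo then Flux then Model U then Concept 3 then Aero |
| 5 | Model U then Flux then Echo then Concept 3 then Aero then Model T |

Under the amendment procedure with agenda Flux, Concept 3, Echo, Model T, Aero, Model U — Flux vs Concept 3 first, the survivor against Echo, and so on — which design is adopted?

Round 1: Flux vs Concept 3 — 17–6, Flux advances.
Round 2: Flux vs Echo — 15–8, Flux advances.
Round 3: Flux vs Model T — 13–10, Flux advances.
Round 4: Flux vs Aero — 10–13, Aero advances.
Round 5: Aero vs Model U — 10–13, Model U advances.
Model U survives the agenda.

Model U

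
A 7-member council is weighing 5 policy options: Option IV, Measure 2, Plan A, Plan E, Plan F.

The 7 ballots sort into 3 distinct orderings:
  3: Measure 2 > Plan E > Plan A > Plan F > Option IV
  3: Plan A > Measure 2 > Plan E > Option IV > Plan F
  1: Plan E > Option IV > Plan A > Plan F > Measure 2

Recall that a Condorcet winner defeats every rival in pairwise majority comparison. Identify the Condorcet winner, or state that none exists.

none

Pairwise majorities:
Option IV vs Measure 2: Option IV is ranked higher on 1 ballot, Measure 2 on 6. Measure 2 wins 6–1.
Option IV vs Plan A: 1 to 6, Plan A.
Option IV vs Plan E: Option IV preferred on 0 ballots; Plan E wins 7–0.
Option IV vs Plan F: 4 to 3, Option IV.
Measure 2 vs Plan A: 3 for Measure 2, 4 for Plan A — Plan A by 4–3.
Measure 2 vs Plan E: 6 to 1, Measure 2.
Measure 2 vs Plan F: 6 to 1, Measure 2.
Plan A vs Plan E: 3 to 4, Plan E.
Plan A vs Plan F: 7 to 0, Plan A.
Plan E vs Plan F: Plan E is ranked higher on 3+3+1 = 7 ballots, Plan F on 0. Plan E wins 7–0.
Every option loses at least once (Option IV loses to Measure 2; Measure 2 loses to Plan A; Plan A loses to Plan E; Plan E loses to Measure 2; Plan F loses to Option IV). The majority relation contains the cycle Measure 2 > Plan E > Plan A > Measure 2, so there is no Condorcet winner.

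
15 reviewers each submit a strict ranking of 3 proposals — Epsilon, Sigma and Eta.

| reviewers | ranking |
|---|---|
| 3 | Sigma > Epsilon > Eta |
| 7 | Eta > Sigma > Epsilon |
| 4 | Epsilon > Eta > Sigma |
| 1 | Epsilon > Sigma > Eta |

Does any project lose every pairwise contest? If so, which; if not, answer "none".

none

Pairwise majorities:
Epsilon vs Sigma: Epsilon preferred on 4+1 = 5 ballots; Sigma wins 10–5.
Epsilon vs Eta: Epsilon, 8–7.
Sigma–Eta: Eta 11–4.
Every project wins at least one matchup (Epsilon beats Eta; Sigma beats Epsilon; Eta beats Sigma), so there is no Condorcet loser.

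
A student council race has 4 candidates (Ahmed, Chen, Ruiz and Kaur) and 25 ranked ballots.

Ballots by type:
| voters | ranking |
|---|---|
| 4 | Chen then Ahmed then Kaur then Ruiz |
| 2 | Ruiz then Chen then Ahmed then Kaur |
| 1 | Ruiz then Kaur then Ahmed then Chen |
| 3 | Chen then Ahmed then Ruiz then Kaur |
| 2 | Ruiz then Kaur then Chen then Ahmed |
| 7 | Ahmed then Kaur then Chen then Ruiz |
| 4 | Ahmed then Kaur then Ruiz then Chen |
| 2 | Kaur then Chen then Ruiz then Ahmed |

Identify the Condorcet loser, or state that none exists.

Ruiz

Head-to-head results (25 voters):
Ahmed vs Chen: 1+7+4 = 12 for Ahmed, 13 for Chen — Chen by 13–12.
Ahmed vs Ruiz: 4+3+7+4 = 18 for Ahmed, 7 for Ruiz — Ahmed by 18–7.
Ahmed vs Kaur: Ahmed wins 20–5.
Chen vs Ruiz: Chen preferred on 4+3+7+2 = 16 ballots; Chen wins 16–9.
Chen vs Kaur: Chen is ranked higher on 4+2+3 = 9 ballots, Kaur on 16. Kaur wins 16–9.
Ruiz vs Kaur: Ruiz is ranked higher on 2+1+3+2 = 8 ballots, Kaur on 17. Kaur wins 17–8.
Ruiz is beaten in every head-to-head and is the Condorcet loser.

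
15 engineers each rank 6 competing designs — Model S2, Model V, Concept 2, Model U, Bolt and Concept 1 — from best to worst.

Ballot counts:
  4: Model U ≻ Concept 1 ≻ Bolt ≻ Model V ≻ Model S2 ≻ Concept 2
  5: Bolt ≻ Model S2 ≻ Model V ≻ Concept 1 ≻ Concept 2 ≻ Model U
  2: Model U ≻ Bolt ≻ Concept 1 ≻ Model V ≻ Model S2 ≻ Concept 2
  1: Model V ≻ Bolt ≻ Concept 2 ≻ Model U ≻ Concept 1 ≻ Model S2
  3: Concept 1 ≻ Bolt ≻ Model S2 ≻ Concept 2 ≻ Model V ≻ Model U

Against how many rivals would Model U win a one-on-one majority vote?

Model U against each rival (15 engineers):
Model U vs Model S2: Model U is ranked higher on 4+2+1 = 7 ballots, Model S2 on 8. Model S2 wins 8–7.
Model U vs Model V: Model V, 9–6.
Model U vs Concept 2: 4+2 = 6 for Model U, 9 for Concept 2 — Concept 2 by 9–6.
Model U vs Bolt: Bolt wins 9–6.
Model U vs Concept 1: Concept 1, 8–7.
Model U beats no one; loses to Model S2, Model V, Concept 2, Bolt, Concept 1 — 0 pairwise wins.

0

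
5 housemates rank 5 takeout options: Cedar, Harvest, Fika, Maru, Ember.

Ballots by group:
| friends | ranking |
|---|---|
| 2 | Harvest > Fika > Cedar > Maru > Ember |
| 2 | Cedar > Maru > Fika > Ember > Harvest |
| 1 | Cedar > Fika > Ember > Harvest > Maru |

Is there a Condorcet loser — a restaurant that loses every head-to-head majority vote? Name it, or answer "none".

Head-to-head results (5 friends):
Cedar vs Harvest: 3 to 2, Cedar.
Cedar vs Fika: Cedar preferred on 2+1 = 3 ballots; Cedar wins 3–2.
Cedar vs Maru: Cedar is ranked higher on 2+2+1 = 5 ballots, Maru on 0. Cedar wins 5–0.
Cedar vs Ember: Cedar preferred on 2+2+1 = 5 ballots; Cedar wins 5–0.
Harvest vs Fika: 2 for Harvest, 3 for Fika — Fika by 3–2.
Harvest vs Maru: Harvest wins 3–2.
Harvest vs Ember: Harvest preferred on 2 ballots; Ember wins 3–2.
Fika vs Maru: Fika preferred on 2+1 = 3 ballots; Fika wins 3–2.
Fika vs Ember: 5 to 0, Fika.
Maru vs Ember: 4 to 1, Maru.
Every restaurant wins at least one matchup (Cedar beats Harvest; Harvest beats Maru; Fika beats Harvest; Maru beats Ember; Ember beats Harvest), so there is no Condorcet loser.

none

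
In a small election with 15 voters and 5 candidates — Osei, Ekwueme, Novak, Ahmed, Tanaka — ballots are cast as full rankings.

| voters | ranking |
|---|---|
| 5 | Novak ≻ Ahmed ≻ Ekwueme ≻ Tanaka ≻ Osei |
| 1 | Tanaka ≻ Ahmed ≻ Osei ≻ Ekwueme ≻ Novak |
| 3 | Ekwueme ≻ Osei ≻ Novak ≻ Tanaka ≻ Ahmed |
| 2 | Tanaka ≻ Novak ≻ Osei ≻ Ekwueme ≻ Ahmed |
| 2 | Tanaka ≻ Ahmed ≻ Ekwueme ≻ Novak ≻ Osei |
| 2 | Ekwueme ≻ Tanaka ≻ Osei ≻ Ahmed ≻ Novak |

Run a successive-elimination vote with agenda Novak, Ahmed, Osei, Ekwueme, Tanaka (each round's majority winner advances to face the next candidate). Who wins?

Ekwueme

Round 1: Novak vs Ahmed — 10–5, Novak advances.
Round 2: Novak vs Osei — 9–6, Novak advances.
Round 3: Novak vs Ekwueme — 7–8, Ekwueme advances.
Round 4: Ekwueme vs Tanaka — 10–5, Ekwueme advances.
Ekwueme survives the agenda.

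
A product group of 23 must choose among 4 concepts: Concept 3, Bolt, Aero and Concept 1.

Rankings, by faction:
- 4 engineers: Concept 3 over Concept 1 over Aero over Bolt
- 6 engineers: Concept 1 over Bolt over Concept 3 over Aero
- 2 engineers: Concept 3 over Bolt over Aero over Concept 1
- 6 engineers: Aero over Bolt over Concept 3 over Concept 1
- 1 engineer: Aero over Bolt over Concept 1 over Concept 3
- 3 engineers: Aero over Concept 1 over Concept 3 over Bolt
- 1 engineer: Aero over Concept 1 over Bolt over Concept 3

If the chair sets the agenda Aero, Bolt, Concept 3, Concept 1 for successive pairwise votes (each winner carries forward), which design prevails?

Round 1: Aero vs Bolt — 15–8, Aero advances.
Round 2: Aero vs Concept 3 — 11–12, Concept 3 advances.
Round 3: Concept 3 vs Concept 1 — 12–11, Concept 3 advances.
The agenda winner is Concept 3.

Concept 3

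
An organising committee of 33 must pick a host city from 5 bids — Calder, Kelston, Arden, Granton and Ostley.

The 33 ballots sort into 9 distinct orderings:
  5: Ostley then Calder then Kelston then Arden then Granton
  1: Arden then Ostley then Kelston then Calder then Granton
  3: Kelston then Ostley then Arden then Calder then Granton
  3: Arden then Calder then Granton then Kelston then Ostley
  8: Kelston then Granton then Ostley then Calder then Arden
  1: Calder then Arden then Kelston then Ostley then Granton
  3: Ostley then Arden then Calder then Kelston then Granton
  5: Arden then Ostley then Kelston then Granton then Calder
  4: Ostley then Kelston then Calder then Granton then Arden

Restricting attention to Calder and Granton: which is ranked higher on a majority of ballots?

Calder

Ballots ranking Calder above Granton: 5 + 1 + 3 + 3 + 1 + 3 + 4 = 20.
Ballots ranking Granton above Calder: 33 − 20 = 13.
Calder wins the head-to-head 20–13.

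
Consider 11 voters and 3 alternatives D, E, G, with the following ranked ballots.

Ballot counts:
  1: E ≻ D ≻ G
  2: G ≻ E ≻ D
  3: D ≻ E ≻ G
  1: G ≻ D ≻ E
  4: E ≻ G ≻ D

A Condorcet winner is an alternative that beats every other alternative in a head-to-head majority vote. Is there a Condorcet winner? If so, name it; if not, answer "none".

E

Head-to-head results (11 voters):
D vs E: D is ranked higher on 3+1 = 4 ballots, E on 7. E wins 7–4.
D vs G: D preferred on 1+3 = 4 ballots; G wins 7–4.
E vs G: E preferred on 1+3+4 = 8 ballots; E wins 8–3.
E wins every pairwise contest, so E is the Condorcet winner.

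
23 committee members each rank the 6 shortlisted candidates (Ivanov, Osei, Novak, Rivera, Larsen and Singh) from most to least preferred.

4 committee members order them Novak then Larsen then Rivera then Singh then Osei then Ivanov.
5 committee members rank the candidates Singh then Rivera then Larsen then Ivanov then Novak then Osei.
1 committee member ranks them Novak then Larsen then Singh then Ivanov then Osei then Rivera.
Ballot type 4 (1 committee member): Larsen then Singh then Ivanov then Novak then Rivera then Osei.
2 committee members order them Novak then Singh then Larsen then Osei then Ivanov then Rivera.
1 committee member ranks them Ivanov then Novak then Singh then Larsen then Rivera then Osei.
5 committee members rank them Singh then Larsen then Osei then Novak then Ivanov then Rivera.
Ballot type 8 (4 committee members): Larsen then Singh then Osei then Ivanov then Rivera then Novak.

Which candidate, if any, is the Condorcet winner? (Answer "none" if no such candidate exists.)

Head-to-head results (23 committee members):
Ivanov vs Osei: Ivanov is ranked higher on 5+1+1+1 = 8 ballots, Osei on 15. Osei wins 15–8.
Ivanov vs Novak: 11 to 12, Novak.
Ivanov vs Rivera: Ivanov is ranked higher on 1+1+2+1+5+4 = 14 ballots, Rivera on 9. Ivanov wins 14–9.
Ivanov vs Larsen: Ivanov is ranked higher on 1 ballot, Larsen on 22. Larsen wins 22–1.
Ivanov vs Singh: Ivanov preferred on 1 ballot; Singh wins 22–1.
Osei vs Novak: 9 to 14, Novak.
Osei vs Rivera: 1+2+5+4 = 12 for Osei, 11 for Rivera — Osei by 12–11.
Osei vs Larsen: 0 for Osei, 23 for Larsen — Larsen by 23–0.
Osei vs Singh: Osei preferred on 0 ballots; Singh wins 23–0.
Novak vs Rivera: Novak is ranked higher on 4+1+1+2+1+5 = 14 ballots, Rivera on 9. Novak wins 14–9.
Novak vs Larsen: 4+1+2+1 = 8 for Novak, 15 for Larsen — Larsen by 15–8.
Novak vs Singh: 4+1+2+1 = 8 for Novak, 15 for Singh — Singh by 15–8.
Rivera vs Larsen: 5 to 18, Larsen.
Rivera vs Singh: Rivera is ranked higher on 4 ballots, Singh on 19. Singh wins 19–4.
Larsen vs Singh: Larsen preferred on 4+1+1+4 = 10 ballots; Singh wins 13–10.
Only Singh has no losses; Singh is the Condorcet winner.

Singh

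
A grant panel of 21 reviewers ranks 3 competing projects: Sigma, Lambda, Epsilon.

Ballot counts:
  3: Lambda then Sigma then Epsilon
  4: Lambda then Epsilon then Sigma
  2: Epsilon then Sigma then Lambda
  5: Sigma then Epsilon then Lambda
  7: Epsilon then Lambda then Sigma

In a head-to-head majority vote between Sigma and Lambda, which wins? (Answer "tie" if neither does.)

Ballots ranking Sigma above Lambda: 2 + 5 = 7.
Ballots ranking Lambda above Sigma: 21 − 7 = 14.
Lambda wins the head-to-head 14–7.

Lambda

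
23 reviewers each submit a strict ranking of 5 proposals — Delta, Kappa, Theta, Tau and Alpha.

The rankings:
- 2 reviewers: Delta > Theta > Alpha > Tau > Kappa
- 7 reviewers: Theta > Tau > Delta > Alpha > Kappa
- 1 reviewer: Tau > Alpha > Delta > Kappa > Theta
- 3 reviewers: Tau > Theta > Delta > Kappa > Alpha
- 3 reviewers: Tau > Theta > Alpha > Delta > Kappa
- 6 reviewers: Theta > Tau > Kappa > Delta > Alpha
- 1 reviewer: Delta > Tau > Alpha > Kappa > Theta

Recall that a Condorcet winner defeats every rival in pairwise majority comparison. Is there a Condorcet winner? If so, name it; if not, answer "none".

Head-to-head results (23 reviewers):
Delta vs Kappa: Delta preferred on 2+7+1+3+3+1 = 17 ballots; Delta wins 17–6.
Delta–Theta: Theta 19–4.
Delta vs Tau: 3 to 20, Tau.
Delta vs Alpha: Delta preferred on 2+7+3+6+1 = 19 ballots; Delta wins 19–4.
Kappa–Theta: Theta 21–2.
Kappa vs Tau: Kappa is ranked higher on 0 ballots, Tau on 23. Tau wins 23–0.
Kappa vs Alpha: Kappa preferred on 3+6 = 9 ballots; Alpha wins 14–9.
Theta–Tau: Theta 15–8.
Theta vs Alpha: Theta is ranked higher on 2+7+3+3+6 = 21 ballots, Alpha on 2. Theta wins 21–2.
Tau vs Alpha: Tau preferred on 7+1+3+3+6+1 = 21 ballots; Tau wins 21–2.
Theta wins every pairwise contest, so Theta is the Condorcet winner.

Theta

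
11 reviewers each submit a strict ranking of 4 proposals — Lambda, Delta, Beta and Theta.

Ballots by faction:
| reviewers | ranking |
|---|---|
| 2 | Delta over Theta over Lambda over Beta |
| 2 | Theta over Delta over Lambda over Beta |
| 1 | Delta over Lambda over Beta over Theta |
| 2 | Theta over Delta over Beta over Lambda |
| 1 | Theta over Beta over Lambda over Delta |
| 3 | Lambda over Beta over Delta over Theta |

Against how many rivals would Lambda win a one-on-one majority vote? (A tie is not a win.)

1

Lambda against each rival (11 reviewers):
Lambda vs Delta: Delta, 7–4.
Lambda vs Beta: Lambda, 8–3.
Lambda vs Theta: 4 to 7, Theta.
Lambda beats Beta; loses to Delta, Theta — 1 pairwise win.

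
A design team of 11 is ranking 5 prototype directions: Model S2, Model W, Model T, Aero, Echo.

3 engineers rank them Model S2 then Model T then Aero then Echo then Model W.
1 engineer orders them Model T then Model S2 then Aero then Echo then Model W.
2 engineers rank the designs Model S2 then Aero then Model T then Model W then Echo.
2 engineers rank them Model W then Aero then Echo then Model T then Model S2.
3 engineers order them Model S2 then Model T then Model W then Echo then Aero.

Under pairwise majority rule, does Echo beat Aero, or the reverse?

Aero

Ballots ranking Echo above Aero: 3.
Ballots ranking Aero above Echo: 11 − 3 = 8.
Aero wins the head-to-head 8–3.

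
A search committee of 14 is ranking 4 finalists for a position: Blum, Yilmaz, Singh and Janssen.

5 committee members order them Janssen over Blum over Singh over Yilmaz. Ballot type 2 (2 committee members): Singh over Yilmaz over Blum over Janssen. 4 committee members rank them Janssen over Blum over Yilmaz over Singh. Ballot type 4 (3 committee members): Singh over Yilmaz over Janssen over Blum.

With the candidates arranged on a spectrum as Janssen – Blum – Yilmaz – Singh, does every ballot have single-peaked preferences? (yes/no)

no

Axis positions: Janssen=1, Blum=2, Yilmaz=3, Singh=4.
Ballot type 1: ranking walks positions 1-2-4-3; Singh is ranked above Yilmaz even though Yilmaz lies between Singh and the peak Janssen on the axis — preferences dip and rise again. Not single-peaked.
Ballot type 2 (peak Singh at position 4): ranking walks positions 4-3-2-1, expanding outward from the peak — single-peaked.
Ballot type 3 (peak Janssen at position 1): ranking walks positions 1-2-3-4, expanding outward from the peak — single-peaked.
Ballot type 4: ranking walks positions 4-3-1-2; Janssen is ranked above Blum even though Blum lies between Janssen and the peak Singh on the axis — preferences dip and rise again. Not single-peaked.
Ballot type 1 violates single-peakedness, so the profile is not single-peaked on this axis.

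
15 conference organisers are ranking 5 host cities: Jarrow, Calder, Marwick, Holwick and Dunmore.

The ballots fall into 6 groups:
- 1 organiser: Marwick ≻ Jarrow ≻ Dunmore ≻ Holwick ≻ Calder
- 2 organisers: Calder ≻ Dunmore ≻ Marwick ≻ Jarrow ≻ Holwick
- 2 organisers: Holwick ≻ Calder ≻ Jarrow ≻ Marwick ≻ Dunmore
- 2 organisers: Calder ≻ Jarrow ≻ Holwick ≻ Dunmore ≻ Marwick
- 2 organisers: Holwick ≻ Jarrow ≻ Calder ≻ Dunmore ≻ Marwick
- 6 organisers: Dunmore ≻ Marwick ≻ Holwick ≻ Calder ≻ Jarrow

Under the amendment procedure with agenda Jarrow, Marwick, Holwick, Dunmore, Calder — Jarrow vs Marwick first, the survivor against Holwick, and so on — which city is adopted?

Round 1: Jarrow vs Marwick — 6–9, Marwick advances.
Round 2: Marwick vs Holwick — 9–6, Marwick advances.
Round 3: Marwick vs Dunmore — 3–12, Dunmore advances.
Round 4: Dunmore vs Calder — 7–8, Calder advances.
Calder survives the agenda.

Calder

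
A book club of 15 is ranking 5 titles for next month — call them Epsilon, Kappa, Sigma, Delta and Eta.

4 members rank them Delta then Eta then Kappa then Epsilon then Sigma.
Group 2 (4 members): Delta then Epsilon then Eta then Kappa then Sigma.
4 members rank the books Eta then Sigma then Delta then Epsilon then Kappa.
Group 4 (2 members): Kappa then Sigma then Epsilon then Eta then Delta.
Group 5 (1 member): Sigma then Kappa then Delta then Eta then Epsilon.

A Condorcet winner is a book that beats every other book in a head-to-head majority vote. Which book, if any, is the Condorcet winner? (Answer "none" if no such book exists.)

Delta

Check each pair by majority over 15 ballots:
Epsilon vs Kappa: Epsilon preferred on 4+4 = 8 ballots; Epsilon wins 8–7.
Epsilon vs Sigma: Epsilon is ranked higher on 4+4 = 8 ballots, Sigma on 7. Epsilon wins 8–7.
Epsilon vs Delta: Epsilon preferred on 2 ballots; Delta wins 13–2.
Epsilon vs Eta: 4+2 = 6 for Epsilon, 9 for Eta — Eta by 9–6.
Kappa vs Sigma: Kappa preferred on 4+4+2 = 10 ballots; Kappa wins 10–5.
Kappa vs Delta: Kappa is ranked higher on 2+1 = 3 ballots, Delta on 12. Delta wins 12–3.
Kappa vs Eta: 3 to 12, Eta.
Sigma vs Delta: 7 to 8, Delta.
Sigma vs Eta: 3 to 12, Eta.
Delta vs Eta: 4+4+1 = 9 for Delta, 6 for Eta — Delta by 9–6.
Delta defeats every rival head-to-head and is the Condorcet winner.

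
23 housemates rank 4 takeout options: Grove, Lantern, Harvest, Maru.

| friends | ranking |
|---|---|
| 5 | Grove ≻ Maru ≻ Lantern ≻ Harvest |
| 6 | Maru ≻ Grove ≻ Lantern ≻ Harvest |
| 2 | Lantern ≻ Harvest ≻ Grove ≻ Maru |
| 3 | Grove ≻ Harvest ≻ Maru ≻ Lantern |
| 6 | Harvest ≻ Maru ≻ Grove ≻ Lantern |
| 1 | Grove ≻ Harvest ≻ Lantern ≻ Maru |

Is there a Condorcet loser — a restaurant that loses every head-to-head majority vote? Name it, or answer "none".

none

Pairwise majorities:
Grove vs Lantern: 21 to 2, Grove.
Grove vs Harvest: Grove, 15–8.
Grove vs Maru: Maru wins 12–11.
Lantern vs Harvest: 13 to 10, Lantern.
Lantern vs Maru: Lantern preferred on 2+1 = 3 ballots; Maru wins 20–3.
Harvest vs Maru: Harvest is ranked higher on 2+3+6+1 = 12 ballots, Maru on 11. Harvest wins 12–11.
Every restaurant wins at least one matchup (Grove beats Lantern; Lantern beats Harvest; Harvest beats Maru; Maru beats Grove), so there is no Condorcet loser.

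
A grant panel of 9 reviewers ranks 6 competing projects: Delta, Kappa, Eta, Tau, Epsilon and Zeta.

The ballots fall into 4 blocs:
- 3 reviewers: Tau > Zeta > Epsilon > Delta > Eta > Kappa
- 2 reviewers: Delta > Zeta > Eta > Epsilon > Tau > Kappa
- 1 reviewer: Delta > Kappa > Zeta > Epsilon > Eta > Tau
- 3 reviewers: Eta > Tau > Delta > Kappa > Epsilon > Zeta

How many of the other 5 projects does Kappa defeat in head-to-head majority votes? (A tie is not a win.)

0

Kappa against each rival (9 reviewers):
Kappa–Delta: Delta 9–0.
Kappa vs Eta: Eta wins 8–1.
Kappa vs Tau: Tau wins 8–1.
Kappa vs Epsilon: 1+3 = 4 for Kappa, 5 for Epsilon — Epsilon by 5–4.
Kappa vs Zeta: Kappa is ranked higher on 1+3 = 4 ballots, Zeta on 5. Zeta wins 5–4.
Kappa beats no one; loses to Delta, Eta, Tau, Epsilon, Zeta — 0 pairwise wins.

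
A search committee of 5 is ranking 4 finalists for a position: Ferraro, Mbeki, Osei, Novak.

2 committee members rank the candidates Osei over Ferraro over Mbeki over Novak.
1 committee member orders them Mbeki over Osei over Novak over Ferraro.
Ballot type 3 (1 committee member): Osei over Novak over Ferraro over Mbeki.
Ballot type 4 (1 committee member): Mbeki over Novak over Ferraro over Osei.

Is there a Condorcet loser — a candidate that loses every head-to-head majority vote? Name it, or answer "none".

none

Head-to-head results (5 committee members):
Ferraro vs Mbeki: 2+1 = 3 for Ferraro, 2 for Mbeki — Ferraro by 3–2.
Ferraro vs Osei: Ferraro is ranked higher on 1 ballot, Osei on 4. Osei wins 4–1.
Ferraro vs Novak: Novak, 3–2.
Mbeki vs Osei: Mbeki is ranked higher on 1+1 = 2 ballots, Osei on 3. Osei wins 3–2.
Mbeki vs Novak: Mbeki preferred on 2+1+1 = 4 ballots; Mbeki wins 4–1.
Osei vs Novak: Osei, 4–1.
Every candidate wins at least one matchup (Ferraro beats Mbeki; Mbeki beats Novak; Osei beats Ferraro; Novak beats Ferraro), so there is no Condorcet loser.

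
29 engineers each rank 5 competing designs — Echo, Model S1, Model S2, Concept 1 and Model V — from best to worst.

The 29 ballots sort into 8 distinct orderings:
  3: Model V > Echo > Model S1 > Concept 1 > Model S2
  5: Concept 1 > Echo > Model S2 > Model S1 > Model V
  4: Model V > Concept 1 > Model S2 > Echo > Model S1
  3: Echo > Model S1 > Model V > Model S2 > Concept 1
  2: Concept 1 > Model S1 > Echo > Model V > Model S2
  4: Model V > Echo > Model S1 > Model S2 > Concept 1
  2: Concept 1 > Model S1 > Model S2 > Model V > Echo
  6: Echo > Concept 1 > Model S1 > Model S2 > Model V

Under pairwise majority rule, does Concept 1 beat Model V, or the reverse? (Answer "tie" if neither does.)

Concept 1

Ballots ranking Concept 1 above Model V: 5 + 2 + 2 + 6 = 15.
Ballots ranking Model V above Concept 1: 29 − 15 = 14.
Concept 1 wins the head-to-head 15–14.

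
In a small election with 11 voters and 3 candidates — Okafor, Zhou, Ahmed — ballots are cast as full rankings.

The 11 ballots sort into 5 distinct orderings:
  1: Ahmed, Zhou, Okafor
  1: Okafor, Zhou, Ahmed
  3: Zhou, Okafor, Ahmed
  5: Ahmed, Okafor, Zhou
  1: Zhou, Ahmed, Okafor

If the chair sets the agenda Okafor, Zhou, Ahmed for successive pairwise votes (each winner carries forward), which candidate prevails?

Round 1: Okafor vs Zhou — 6–5, Okafor advances.
Round 2: Okafor vs Ahmed — 4–7, Ahmed advances.
The agenda winner is Ahmed.

Ahmed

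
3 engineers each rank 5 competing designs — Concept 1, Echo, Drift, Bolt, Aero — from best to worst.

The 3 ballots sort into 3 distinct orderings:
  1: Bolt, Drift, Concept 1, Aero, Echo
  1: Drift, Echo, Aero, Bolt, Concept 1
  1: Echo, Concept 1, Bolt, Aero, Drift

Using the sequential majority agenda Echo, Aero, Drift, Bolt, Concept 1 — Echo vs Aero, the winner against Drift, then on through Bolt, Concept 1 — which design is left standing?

Round 1: Echo vs Aero — 2–1, Echo advances.
Round 2: Echo vs Drift — 1–2, Drift advances.
Round 3: Drift vs Bolt — 1–2, Bolt advances.
Round 4: Bolt vs Concept 1 — 2–1, Bolt advances.
The agenda winner is Bolt.

Bolt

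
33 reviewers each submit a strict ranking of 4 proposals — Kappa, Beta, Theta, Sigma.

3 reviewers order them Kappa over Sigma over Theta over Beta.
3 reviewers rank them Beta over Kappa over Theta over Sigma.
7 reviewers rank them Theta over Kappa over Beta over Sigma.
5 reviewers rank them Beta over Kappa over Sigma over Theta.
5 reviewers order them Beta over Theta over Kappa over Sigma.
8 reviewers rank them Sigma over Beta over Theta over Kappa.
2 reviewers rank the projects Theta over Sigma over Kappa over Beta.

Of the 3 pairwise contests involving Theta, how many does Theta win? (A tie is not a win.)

2

Theta against each rival (33 reviewers):
Theta vs Kappa: Theta wins 22–11.
Theta vs Beta: 12 to 21, Beta.
Theta vs Sigma: Theta, 17–16.
Theta beats Kappa, Sigma; loses to Beta — 2 pairwise wins.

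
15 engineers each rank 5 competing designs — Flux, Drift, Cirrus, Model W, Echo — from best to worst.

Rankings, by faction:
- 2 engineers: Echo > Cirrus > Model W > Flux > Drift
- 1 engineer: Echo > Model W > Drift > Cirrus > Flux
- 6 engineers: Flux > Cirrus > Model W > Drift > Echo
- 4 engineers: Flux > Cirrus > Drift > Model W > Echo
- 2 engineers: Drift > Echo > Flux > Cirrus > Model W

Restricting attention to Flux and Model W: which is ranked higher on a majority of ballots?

Flux

Ballots ranking Flux above Model W: 6 + 4 + 2 = 12.
Ballots ranking Model W above Flux: 15 − 12 = 3.
Flux wins the head-to-head 12–3.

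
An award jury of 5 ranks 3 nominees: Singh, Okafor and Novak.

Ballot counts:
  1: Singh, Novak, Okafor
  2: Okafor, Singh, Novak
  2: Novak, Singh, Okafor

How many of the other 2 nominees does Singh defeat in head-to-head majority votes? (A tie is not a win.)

2

Singh against each rival (5 jurors):
Singh vs Okafor: Singh wins 3–2.
Singh–Novak: Singh 3–2.
Singh beats Okafor, Novak — 2 pairwise wins.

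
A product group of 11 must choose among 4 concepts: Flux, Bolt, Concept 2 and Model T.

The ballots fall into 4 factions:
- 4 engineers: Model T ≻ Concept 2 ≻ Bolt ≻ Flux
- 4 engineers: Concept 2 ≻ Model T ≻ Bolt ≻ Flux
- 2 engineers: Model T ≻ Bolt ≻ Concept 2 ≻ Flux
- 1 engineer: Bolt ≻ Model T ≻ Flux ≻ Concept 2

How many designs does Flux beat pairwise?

Flux against each rival (11 engineers):
Flux–Bolt: Bolt 11–0.
Flux vs Concept 2: Concept 2, 10–1.
Flux–Model T: Model T 11–0.
Flux beats no one; loses to Bolt, Concept 2, Model T — 0 pairwise wins.

0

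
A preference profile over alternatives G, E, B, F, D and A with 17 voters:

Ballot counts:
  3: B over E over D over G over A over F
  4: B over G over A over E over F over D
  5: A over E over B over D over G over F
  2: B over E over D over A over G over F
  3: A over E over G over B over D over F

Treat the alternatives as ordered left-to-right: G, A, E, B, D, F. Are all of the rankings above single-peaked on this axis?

Axis positions: G=1, A=2, E=3, B=4, D=5, F=6.
Cluster 1: ranking walks positions 4-3-5-1-2-6; G is ranked above A even though A lies between G and the peak B on the axis — preferences dip and rise again. Not single-peaked.
Cluster 2: ranking walks positions 4-1-2-3-6-5; G is ranked above E even though E lies between G and the peak B on the axis — preferences dip and rise again. Not single-peaked.
Cluster 3 (peak A at position 2): ranking walks positions 2-3-4-5-1-6, expanding outward from the peak — single-peaked.
Cluster 4 (peak B at position 4): ranking walks positions 4-3-5-2-1-6, expanding outward from the peak — single-peaked.
Cluster 5 (peak A at position 2): ranking walks positions 2-3-1-4-5-6, expanding outward from the peak — single-peaked.
Cluster 1 violates single-peakedness, so the profile is not single-peaked on this axis.

no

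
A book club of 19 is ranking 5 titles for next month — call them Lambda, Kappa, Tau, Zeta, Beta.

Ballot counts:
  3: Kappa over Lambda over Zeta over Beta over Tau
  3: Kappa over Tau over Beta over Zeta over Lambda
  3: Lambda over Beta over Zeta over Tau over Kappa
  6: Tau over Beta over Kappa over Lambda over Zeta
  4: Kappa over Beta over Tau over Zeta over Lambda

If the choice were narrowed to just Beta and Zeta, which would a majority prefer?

Ballots ranking Beta above Zeta: 3 + 3 + 6 + 4 = 16.
Ballots ranking Zeta above Beta: 19 − 16 = 3.
Beta wins the head-to-head 16–3.

Beta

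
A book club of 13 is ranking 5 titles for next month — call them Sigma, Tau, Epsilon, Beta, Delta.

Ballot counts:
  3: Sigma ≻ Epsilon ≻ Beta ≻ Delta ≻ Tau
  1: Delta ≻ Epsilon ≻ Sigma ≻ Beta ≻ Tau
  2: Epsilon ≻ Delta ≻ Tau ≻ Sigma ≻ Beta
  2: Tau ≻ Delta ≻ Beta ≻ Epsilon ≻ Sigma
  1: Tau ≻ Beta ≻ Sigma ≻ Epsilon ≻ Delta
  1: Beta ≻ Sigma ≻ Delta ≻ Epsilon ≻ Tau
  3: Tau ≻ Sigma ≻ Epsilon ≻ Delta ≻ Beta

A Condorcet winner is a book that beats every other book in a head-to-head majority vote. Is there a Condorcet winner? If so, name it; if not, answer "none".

none

Pairwise majorities:
Sigma vs Tau: 3+1+1 = 5 for Sigma, 8 for Tau — Tau by 8–5.
Sigma vs Epsilon: 3+1+1+3 = 8 for Sigma, 5 for Epsilon — Sigma by 8–5.
Sigma vs Beta: 9 to 4, Sigma.
Sigma vs Delta: 3+1+1+3 = 8 for Sigma, 5 for Delta — Sigma by 8–5.
Tau vs Epsilon: 2+1+3 = 6 for Tau, 7 for Epsilon — Epsilon by 7–6.
Tau vs Beta: 8 to 5, Tau.
Tau vs Delta: 6 to 7, Delta.
Epsilon vs Beta: 9 to 4, Epsilon.
Epsilon vs Delta: Epsilon preferred on 3+2+1+3 = 9 ballots; Epsilon wins 9–4.
Beta vs Delta: 3+1+1 = 5 for Beta, 8 for Delta — Delta by 8–5.
Every book loses at least once (Sigma loses to Tau; Tau loses to Epsilon; Epsilon loses to Sigma; Beta loses to Sigma; Delta loses to Sigma). The majority relation contains the cycle Sigma > Epsilon > Tau > Sigma, so there is no Condorcet winner.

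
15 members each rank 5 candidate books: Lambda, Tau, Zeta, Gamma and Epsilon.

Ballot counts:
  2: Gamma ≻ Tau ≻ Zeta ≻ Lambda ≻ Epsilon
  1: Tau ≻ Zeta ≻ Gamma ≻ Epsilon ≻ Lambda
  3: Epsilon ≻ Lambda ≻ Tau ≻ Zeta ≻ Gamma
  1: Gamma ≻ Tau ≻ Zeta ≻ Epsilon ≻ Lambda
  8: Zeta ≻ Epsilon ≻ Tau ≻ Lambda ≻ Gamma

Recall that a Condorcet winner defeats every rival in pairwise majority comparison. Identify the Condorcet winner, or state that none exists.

Zeta

Check each pair by majority over 15 ballots:
Lambda vs Tau: Tau, 12–3.
Lambda–Zeta: Zeta 12–3.
Lambda vs Gamma: Lambda, 11–4.
Lambda vs Epsilon: Epsilon, 13–2.
Tau vs Zeta: Zeta, 8–7.
Tau–Gamma: Tau 12–3.
Tau vs Epsilon: Epsilon wins 11–4.
Zeta vs Gamma: Zeta wins 12–3.
Zeta vs Epsilon: Zeta, 12–3.
Gamma vs Epsilon: Epsilon wins 11–4.
Zeta beats each of Lambda, Tau, Gamma, Epsilon — Zeta is the Condorcet winner.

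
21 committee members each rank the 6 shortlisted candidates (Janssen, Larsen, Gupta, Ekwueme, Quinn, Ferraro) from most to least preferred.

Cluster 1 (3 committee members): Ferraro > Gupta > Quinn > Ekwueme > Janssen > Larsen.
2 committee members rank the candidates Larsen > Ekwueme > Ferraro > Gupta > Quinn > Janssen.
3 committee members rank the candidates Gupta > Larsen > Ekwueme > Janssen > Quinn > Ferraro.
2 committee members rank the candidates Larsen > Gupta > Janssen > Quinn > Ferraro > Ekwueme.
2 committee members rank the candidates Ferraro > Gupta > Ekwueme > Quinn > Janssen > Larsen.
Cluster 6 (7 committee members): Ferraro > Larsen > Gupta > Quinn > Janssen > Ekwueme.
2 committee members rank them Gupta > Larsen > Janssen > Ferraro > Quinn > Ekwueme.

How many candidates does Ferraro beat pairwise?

5

Ferraro against each rival (21 committee members):
Ferraro vs Janssen: 3+2+2+7 = 14 for Ferraro, 7 for Janssen — Ferraro by 14–7.
Ferraro vs Larsen: Ferraro wins 12–9.
Ferraro vs Gupta: Ferraro preferred on 3+2+2+7 = 14 ballots; Ferraro wins 14–7.
Ferraro vs Ekwueme: 3+2+2+7+2 = 16 for Ferraro, 5 for Ekwueme — Ferraro by 16–5.
Ferraro vs Quinn: Ferraro preferred on 3+2+2+7+2 = 16 ballots; Ferraro wins 16–5.
Ferraro beats Janssen, Larsen, Gupta, Ekwueme, Quinn — 5 pairwise wins.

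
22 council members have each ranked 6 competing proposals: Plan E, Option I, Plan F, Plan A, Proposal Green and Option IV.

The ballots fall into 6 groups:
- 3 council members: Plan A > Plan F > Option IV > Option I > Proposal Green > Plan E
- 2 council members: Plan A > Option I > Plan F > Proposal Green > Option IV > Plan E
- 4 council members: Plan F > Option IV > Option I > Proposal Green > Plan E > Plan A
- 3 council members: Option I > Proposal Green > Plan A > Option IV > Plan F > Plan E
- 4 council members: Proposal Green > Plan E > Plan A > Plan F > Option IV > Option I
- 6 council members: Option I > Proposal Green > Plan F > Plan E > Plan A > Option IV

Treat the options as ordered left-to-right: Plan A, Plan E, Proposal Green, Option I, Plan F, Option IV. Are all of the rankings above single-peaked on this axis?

no

Axis positions: Plan A=1, Plan E=2, Proposal Green=3, Option I=4, Plan F=5, Option IV=6.
Group 1: ranking walks positions 1-5-6-4-3-2; Plan F is ranked above Plan E even though Plan E lies between Plan F and the peak Plan A on the axis — preferences dip and rise again. Not single-peaked.
Group 2: ranking walks positions 1-4-5-3-6-2; Option I is ranked above Plan E even though Plan E lies between Option I and the peak Plan A on the axis — preferences dip and rise again. Not single-peaked.
Group 3 (peak Plan F at position 5): ranking walks positions 5-6-4-3-2-1, expanding outward from the peak — single-peaked.
Group 4: ranking walks positions 4-3-1-6-5-2; Plan A is ranked above Plan E even though Plan E lies between Plan A and the peak Option I on the axis — preferences dip and rise again. Not single-peaked.
Group 5: ranking walks positions 3-2-1-5-6-4; Plan F is ranked above Option I even though Option I lies between Plan F and the peak Proposal Green on the axis — preferences dip and rise again. Not single-peaked.
Group 6 (peak Option I at position 4): ranking walks positions 4-3-5-2-1-6, expanding outward from the peak — single-peaked.
Group 1 violates single-peakedness, so the profile is not single-peaked on this axis.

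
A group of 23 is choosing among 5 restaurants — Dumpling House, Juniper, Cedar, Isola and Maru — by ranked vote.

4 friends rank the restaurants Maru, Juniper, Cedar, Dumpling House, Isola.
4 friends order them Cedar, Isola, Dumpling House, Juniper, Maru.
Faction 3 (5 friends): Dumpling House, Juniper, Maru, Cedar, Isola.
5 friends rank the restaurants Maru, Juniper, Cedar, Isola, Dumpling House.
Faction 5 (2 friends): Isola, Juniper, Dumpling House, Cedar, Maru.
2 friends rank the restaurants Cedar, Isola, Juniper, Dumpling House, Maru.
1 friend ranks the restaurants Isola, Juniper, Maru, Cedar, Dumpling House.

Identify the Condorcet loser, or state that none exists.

Pairwise majorities:
Dumpling House vs Juniper: Dumpling House is ranked higher on 4+5 = 9 ballots, Juniper on 14. Juniper wins 14–9.
Dumpling House vs Cedar: Cedar, 16–7.
Dumpling House vs Isola: Isola wins 14–9.
Dumpling House vs Maru: Dumpling House is ranked higher on 4+5+2+2 = 13 ballots, Maru on 10. Dumpling House wins 13–10.
Juniper vs Cedar: Juniper is ranked higher on 4+5+5+2+1 = 17 ballots, Cedar on 6. Juniper wins 17–6.
Juniper vs Isola: Juniper is ranked higher on 4+5+5 = 14 ballots, Isola on 9. Juniper wins 14–9.
Juniper vs Maru: Juniper wins 14–9.
Cedar vs Isola: Cedar preferred on 4+4+5+5+2 = 20 ballots; Cedar wins 20–3.
Cedar vs Maru: 8 to 15, Maru.
Isola vs Maru: Maru, 14–9.
Each restaurant has at least one pairwise win (Dumpling House beats Maru; Juniper beats Dumpling House; Cedar beats Dumpling House; Isola beats Dumpling House; Maru beats Cedar) — no Condorcet loser.

none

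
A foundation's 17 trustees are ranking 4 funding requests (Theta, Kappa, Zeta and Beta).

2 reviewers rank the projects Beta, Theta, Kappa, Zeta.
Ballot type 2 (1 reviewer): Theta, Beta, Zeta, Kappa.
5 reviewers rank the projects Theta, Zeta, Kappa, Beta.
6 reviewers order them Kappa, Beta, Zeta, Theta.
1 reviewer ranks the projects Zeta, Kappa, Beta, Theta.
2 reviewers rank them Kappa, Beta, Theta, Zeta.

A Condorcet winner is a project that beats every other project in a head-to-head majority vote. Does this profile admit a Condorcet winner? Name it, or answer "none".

Head-to-head results (17 reviewers):
Theta vs Kappa: 8 to 9, Kappa.
Theta vs Zeta: 2+1+5+2 = 10 for Theta, 7 for Zeta — Theta by 10–7.
Theta vs Beta: 6 to 11, Beta.
Kappa vs Zeta: Kappa preferred on 2+6+2 = 10 ballots; Kappa wins 10–7.
Kappa vs Beta: Kappa preferred on 5+6+1+2 = 14 ballots; Kappa wins 14–3.
Zeta vs Beta: 5+1 = 6 for Zeta, 11 for Beta — Beta by 11–6.
Only Kappa has no losses; Kappa is the Condorcet winner.

Kappa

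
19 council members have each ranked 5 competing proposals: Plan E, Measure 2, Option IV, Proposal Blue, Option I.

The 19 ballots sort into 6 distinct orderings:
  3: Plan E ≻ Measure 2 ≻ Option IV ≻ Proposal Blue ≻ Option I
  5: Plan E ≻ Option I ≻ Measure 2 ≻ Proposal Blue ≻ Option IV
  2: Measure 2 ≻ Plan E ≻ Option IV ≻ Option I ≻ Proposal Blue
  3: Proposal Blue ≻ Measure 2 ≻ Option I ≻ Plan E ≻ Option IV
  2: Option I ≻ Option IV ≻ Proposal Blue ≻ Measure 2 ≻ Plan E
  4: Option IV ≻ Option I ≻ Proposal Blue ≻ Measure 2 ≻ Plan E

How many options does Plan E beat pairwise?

Plan E against each rival (19 council members):
Plan E vs Measure 2: Plan E is ranked higher on 3+5 = 8 ballots, Measure 2 on 11. Measure 2 wins 11–8.
Plan E vs Option IV: Plan E wins 13–6.
Plan E vs Proposal Blue: Plan E wins 10–9.
Plan E vs Option I: Plan E wins 10–9.
Plan E beats Option IV, Proposal Blue, Option I; loses to Measure 2 — 3 pairwise wins.

3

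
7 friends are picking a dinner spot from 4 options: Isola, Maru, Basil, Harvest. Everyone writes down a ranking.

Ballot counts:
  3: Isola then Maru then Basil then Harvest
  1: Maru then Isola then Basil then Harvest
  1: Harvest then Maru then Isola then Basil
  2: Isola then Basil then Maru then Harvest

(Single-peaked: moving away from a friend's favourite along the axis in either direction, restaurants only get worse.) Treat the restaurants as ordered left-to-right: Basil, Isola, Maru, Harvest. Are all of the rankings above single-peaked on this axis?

yes

Axis positions: Basil=1, Isola=2, Maru=3, Harvest=4.
Cluster 1 (peak Isola at position 2): ranking walks positions 2-3-1-4, expanding outward from the peak — single-peaked.
Cluster 2 (peak Maru at position 3): ranking walks positions 3-2-1-4, expanding outward from the peak — single-peaked.
Cluster 3 (peak Harvest at position 4): ranking walks positions 4-3-2-1, expanding outward from the peak — single-peaked.
Cluster 4 (peak Isola at position 2): ranking walks positions 2-1-3-4, expanding outward from the peak — single-peaked.
Every ranking is single-peaked on this axis.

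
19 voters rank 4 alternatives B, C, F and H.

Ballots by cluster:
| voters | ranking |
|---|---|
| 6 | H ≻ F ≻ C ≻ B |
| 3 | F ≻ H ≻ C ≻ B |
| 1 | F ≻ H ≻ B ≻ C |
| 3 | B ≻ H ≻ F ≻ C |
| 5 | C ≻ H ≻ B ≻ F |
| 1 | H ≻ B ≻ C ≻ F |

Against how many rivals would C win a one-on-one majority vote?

1

C against each rival (19 voters):
C vs B: C preferred on 6+3+5 = 14 ballots; C wins 14–5.
C vs F: 6 to 13, F.
C vs H: 5 to 14, H.
C beats B; loses to F, H — 1 pairwise win.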